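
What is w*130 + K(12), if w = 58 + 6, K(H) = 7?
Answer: 8327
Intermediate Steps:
w = 64
w*130 + K(12) = 64*130 + 7 = 8320 + 7 = 8327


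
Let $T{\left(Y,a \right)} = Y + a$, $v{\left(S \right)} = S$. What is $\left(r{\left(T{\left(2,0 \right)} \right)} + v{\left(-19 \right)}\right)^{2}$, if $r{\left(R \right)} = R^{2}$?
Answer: $225$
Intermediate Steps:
$\left(r{\left(T{\left(2,0 \right)} \right)} + v{\left(-19 \right)}\right)^{2} = \left(\left(2 + 0\right)^{2} - 19\right)^{2} = \left(2^{2} - 19\right)^{2} = \left(4 - 19\right)^{2} = \left(-15\right)^{2} = 225$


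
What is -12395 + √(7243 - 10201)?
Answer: -12395 + I*√2958 ≈ -12395.0 + 54.388*I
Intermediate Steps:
-12395 + √(7243 - 10201) = -12395 + √(-2958) = -12395 + I*√2958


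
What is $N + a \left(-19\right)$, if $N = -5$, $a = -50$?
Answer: $945$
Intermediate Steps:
$N + a \left(-19\right) = -5 - -950 = -5 + 950 = 945$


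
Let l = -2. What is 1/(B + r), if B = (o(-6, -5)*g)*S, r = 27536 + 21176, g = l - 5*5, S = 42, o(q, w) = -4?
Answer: 1/53248 ≈ 1.8780e-5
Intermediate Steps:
g = -27 (g = -2 - 5*5 = -2 - 25 = -27)
r = 48712
B = 4536 (B = -4*(-27)*42 = 108*42 = 4536)
1/(B + r) = 1/(4536 + 48712) = 1/53248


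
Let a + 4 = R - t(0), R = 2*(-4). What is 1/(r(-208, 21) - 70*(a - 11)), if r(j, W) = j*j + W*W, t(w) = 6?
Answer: 1/45735 ≈ 2.1865e-5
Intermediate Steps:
r(j, W) = W² + j² (r(j, W) = j² + W² = W² + j²)
R = -8
a = -18 (a = -4 + (-8 - 1*6) = -4 + (-8 - 6) = -4 - 14 = -18)
1/(r(-208, 21) - 70*(a - 11)) = 1/((21² + (-208)²) - 70*(-18 - 11)) = 1/((441 + 43264) - 70*(-29)) = 1/(43705 + 2030) = 1/45735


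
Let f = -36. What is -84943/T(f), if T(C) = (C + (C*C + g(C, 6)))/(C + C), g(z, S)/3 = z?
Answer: 84943/16 ≈ 5308.9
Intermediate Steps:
g(z, S) = 3*z
T(C) = (C² + 4*C)/(2*C) (T(C) = (C + (C*C + 3*C))/(C + C) = (C + (C² + 3*C))/((2*C)) = (C² + 4*C)*(1/(2*C)) = (C² + 4*C)/(2*C))
-84943/T(f) = -84943/(2 + (½)*(-36)) = -84943/(2 - 18) = -84943/(-16) = -84943*(-1/16) = 84943/16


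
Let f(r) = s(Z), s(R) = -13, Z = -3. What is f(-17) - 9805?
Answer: -9818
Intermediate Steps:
f(r) = -13
f(-17) - 9805 = -13 - 9805 = -9818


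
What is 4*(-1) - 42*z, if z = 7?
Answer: -298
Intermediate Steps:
4*(-1) - 42*z = 4*(-1) - 42*7 = -4 - 294 = -298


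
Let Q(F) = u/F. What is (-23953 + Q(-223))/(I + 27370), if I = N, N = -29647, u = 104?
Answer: 1780541/169257 ≈ 10.520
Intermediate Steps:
Q(F) = 104/F
I = -29647
(-23953 + Q(-223))/(I + 27370) = (-23953 + 104/(-223))/(-29647 + 27370) = (-23953 + 104*(-1/223))/(-2277) = (-23953 - 104/223)*(-1/2277) = -5341623/223*(-1/2277) = 1780541/169257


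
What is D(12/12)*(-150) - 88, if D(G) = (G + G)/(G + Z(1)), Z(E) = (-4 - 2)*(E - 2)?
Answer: -916/7 ≈ -130.86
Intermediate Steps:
Z(E) = 12 - 6*E (Z(E) = -6*(-2 + E) = 12 - 6*E)
D(G) = 2*G/(6 + G) (D(G) = (G + G)/(G + (12 - 6*1)) = (2*G)/(G + (12 - 6)) = (2*G)/(G + 6) = (2*G)/(6 + G) = 2*G/(6 + G))
D(12/12)*(-150) - 88 = (2*(12/12)/(6 + 12/12))*(-150) - 88 = (2*(12*(1/12))/(6 + 12*(1/12)))*(-150) - 88 = (2*1/(6 + 1))*(-150) - 88 = (2*1/7)*(-150) - 88 = (2*1*(⅐))*(-150) - 88 = (2/7)*(-150) - 88 = -300/7 - 88 = -916/7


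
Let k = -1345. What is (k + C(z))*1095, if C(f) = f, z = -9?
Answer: -1482630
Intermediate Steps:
(k + C(z))*1095 = (-1345 - 9)*1095 = -1354*1095 = -1482630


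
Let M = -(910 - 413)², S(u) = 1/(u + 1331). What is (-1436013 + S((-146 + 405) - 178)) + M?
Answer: -2376427063/1412 ≈ -1.6830e+6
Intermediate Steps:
S(u) = 1/(1331 + u)
M = -247009 (M = -1*497² = -1*247009 = -247009)
(-1436013 + S((-146 + 405) - 178)) + M = (-1436013 + 1/(1331 + ((-146 + 405) - 178))) - 247009 = (-1436013 + 1/(1331 + (259 - 178))) - 247009 = (-1436013 + 1/(1331 + 81)) - 247009 = (-1436013 + 1/1412) - 247009 = -2027650355/1412 - 247009 = -2376427063/1412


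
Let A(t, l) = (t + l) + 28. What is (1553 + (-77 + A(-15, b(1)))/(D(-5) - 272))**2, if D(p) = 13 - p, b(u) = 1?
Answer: 155649975625/64516 ≈ 2.4126e+6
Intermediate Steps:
A(t, l) = 28 + l + t (A(t, l) = (l + t) + 28 = 28 + l + t)
(1553 + (-77 + A(-15, b(1)))/(D(-5) - 272))**2 = (1553 + (-77 + (28 + 1 - 15))/((13 - 1*(-5)) - 272))**2 = (1553 + (-77 + 14)/((13 + 5) - 272))**2 = (1553 - 63/(18 - 272))**2 = (1553 - 63/(-254))**2 = (1553 - 63*(-1/254))**2 = (1553 + 63/254)**2 = (394525/254)**2 = 155649975625/64516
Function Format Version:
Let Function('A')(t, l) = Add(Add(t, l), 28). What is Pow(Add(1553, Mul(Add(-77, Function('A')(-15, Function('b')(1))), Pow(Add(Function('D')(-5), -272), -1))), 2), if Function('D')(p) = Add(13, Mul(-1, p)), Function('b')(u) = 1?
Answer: Rational(155649975625, 64516) ≈ 2.4126e+6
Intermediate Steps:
Function('A')(t, l) = Add(28, l, t) (Function('A')(t, l) = Add(Add(l, t), 28) = Add(28, l, t))
Pow(Add(1553, Mul(Add(-77, Function('A')(-15, Function('b')(1))), Pow(Add(Function('D')(-5), -272), -1))), 2) = Pow(Add(1553, Mul(Add(-77, Add(28, 1, -15)), Pow(Add(Add(13, Mul(-1, -5)), -272), -1))), 2) = Pow(Add(1553, Mul(Add(-77, 14), Pow(Add(Add(13, 5), -272), -1))), 2) = Pow(Add(1553, Mul(-63, Pow(Add(18, -272), -1))), 2) = Pow(Add(1553, Mul(-63, Pow(-254, -1))), 2) = Pow(Add(1553, Mul(-63, Rational(-1, 254))), 2) = Pow(Add(1553, Rational(63, 254)), 2) = Pow(Rational(394525, 254), 2) = Rational(155649975625, 64516)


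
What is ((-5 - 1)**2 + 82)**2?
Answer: 13924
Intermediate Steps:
((-5 - 1)**2 + 82)**2 = ((-6)**2 + 82)**2 = (36 + 82)**2 = 118**2 = 13924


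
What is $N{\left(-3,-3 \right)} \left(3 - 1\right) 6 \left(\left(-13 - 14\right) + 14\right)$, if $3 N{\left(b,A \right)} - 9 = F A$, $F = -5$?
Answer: $-1248$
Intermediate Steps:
$N{\left(b,A \right)} = 3 - \frac{5 A}{3}$ ($N{\left(b,A \right)} = 3 + \frac{\left(-5\right) A}{3} = 3 - \frac{5 A}{3}$)
$N{\left(-3,-3 \right)} \left(3 - 1\right) 6 \left(\left(-13 - 14\right) + 14\right) = \left(3 - -5\right) \left(3 - 1\right) 6 \left(\left(-13 - 14\right) + 14\right) = \left(3 + 5\right) 2 \cdot 6 \left(-27 + 14\right) = 8 \cdot 12 \left(-13\right) = 96 \left(-13\right) = -1248$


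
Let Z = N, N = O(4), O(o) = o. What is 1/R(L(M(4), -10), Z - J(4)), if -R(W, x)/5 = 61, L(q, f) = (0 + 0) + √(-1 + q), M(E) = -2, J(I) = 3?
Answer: -1/305 ≈ -0.0032787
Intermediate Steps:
N = 4
Z = 4
L(q, f) = √(-1 + q) (L(q, f) = 0 + √(-1 + q) = √(-1 + q))
R(W, x) = -305 (R(W, x) = -5*61 = -305)
1/R(L(M(4), -10), Z - J(4)) = 1/(-305) = -1/305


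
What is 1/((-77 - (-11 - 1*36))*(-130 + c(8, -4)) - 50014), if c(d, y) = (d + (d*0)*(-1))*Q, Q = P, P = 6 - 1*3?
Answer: -1/46834 ≈ -2.1352e-5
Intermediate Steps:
P = 3 (P = 6 - 3 = 3)
Q = 3
c(d, y) = 3*d (c(d, y) = (d + (d*0)*(-1))*3 = (d + 0*(-1))*3 = (d + 0)*3 = d*3 = 3*d)
1/((-77 - (-11 - 1*36))*(-130 + c(8, -4)) - 50014) = 1/((-77 - (-11 - 1*36))*(-130 + 3*8) - 50014) = 1/((-77 - (-11 - 36))*(-130 + 24) - 50014) = 1/((-77 - 1*(-47))*(-106) - 50014) = 1/((-77 + 47)*(-106) - 50014) = 1/(-30*(-106) - 50014) = 1/(3180 - 50014) = 1/(-46834) = -1/46834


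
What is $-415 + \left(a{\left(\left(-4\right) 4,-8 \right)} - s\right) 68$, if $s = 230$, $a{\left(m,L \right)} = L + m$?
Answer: $-17687$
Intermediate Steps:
$-415 + \left(a{\left(\left(-4\right) 4,-8 \right)} - s\right) 68 = -415 + \left(\left(-8 - 16\right) - 230\right) 68 = -415 + \left(-24 - 230\right) 68 = -415 - 17272 = -17687$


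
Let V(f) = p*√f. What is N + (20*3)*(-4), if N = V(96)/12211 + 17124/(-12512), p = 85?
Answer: -755001/3128 + 340*√6/12211 ≈ -241.30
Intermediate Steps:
V(f) = 85*√f
N = -4281/3128 + 340*√6/12211 (N = (85*√96)/12211 + 17124/(-12512) = (85*(4*√6))*(1/12211) + 17124*(-1/12512) = (340*√6)*(1/12211) - 4281/3128 = 340*√6/12211 - 4281/3128 = -4281/3128 + 340*√6/12211 ≈ -1.3004)
N + (20*3)*(-4) = (-4281/3128 + 340*√6/12211) + (20*3)*(-4) = (-4281/3128 + 340*√6/12211) + 60*(-4) = (-4281/3128 + 340*√6/12211) - 240 = -755001/3128 + 340*√6/12211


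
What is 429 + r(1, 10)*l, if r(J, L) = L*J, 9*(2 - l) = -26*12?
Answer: 2387/3 ≈ 795.67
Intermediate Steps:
l = 110/3 (l = 2 - (-26)*12/9 = 2 - ⅑*(-312) = 2 + 104/3 = 110/3 ≈ 36.667)
r(J, L) = J*L
429 + r(1, 10)*l = 429 + (1*10)*(110/3) = 429 + 10*(110/3) = 429 + 1100/3 = 2387/3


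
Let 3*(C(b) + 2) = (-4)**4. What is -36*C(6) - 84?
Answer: -3084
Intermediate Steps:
C(b) = 250/3 (C(b) = -2 + (1/3)*(-4)**4 = -2 + (1/3)*256 = -2 + 256/3 = 250/3)
-36*C(6) - 84 = -36*250/3 - 84 = -3000 - 84 = -3084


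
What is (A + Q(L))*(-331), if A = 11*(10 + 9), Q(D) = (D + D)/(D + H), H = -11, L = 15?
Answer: -143323/2 ≈ -71662.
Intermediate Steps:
Q(D) = 2*D/(-11 + D) (Q(D) = (D + D)/(D - 11) = (2*D)/(-11 + D) = 2*D/(-11 + D))
A = 209 (A = 11*19 = 209)
(A + Q(L))*(-331) = (209 + 2*15/(-11 + 15))*(-331) = (209 + 2*15/4)*(-331) = (209 + 2*15*(1/4))*(-331) = (209 + 15/2)*(-331) = (433/2)*(-331) = -143323/2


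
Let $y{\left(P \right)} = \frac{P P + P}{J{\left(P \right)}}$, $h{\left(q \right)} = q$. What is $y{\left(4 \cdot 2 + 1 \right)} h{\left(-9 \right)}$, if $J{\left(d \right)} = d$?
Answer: $-90$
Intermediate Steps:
$y{\left(P \right)} = \frac{P + P^{2}}{P}$ ($y{\left(P \right)} = \frac{P P + P}{P} = \frac{P^{2} + P}{P} = \frac{P + P^{2}}{P}$)
$y{\left(4 \cdot 2 + 1 \right)} h{\left(-9 \right)} = \left(1 + \left(4 \cdot 2 + 1\right)\right) \left(-9\right) = \left(1 + \left(8 + 1\right)\right) \left(-9\right) = \left(1 + 9\right) \left(-9\right) = 10 \left(-9\right) = -90$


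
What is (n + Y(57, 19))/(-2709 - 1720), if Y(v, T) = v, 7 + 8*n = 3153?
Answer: -1801/17716 ≈ -0.10166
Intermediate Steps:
n = 1573/4 (n = -7/8 + (⅛)*3153 = -7/8 + 3153/8 = 1573/4 ≈ 393.25)
(n + Y(57, 19))/(-2709 - 1720) = (1573/4 + 57)/(-2709 - 1720) = (1801/4)/(-4429) = (1801/4)*(-1/4429) = -1801/17716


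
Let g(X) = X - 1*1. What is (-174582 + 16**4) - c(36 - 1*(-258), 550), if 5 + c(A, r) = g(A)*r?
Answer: -270191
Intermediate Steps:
g(X) = -1 + X (g(X) = X - 1 = -1 + X)
c(A, r) = -5 + r*(-1 + A) (c(A, r) = -5 + (-1 + A)*r = -5 + r*(-1 + A))
(-174582 + 16**4) - c(36 - 1*(-258), 550) = (-174582 + 16**4) - (-5 + 550*(-1 + (36 - 1*(-258)))) = (-174582 + 65536) - (-5 + 550*(-1 + (36 + 258))) = -109046 - (-5 + 550*(-1 + 294)) = -109046 - (-5 + 550*293) = -109046 - (-5 + 161150) = -109046 - 1*161145 = -109046 - 161145 = -270191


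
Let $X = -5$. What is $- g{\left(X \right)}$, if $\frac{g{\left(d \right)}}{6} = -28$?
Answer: $168$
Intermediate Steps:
$g{\left(d \right)} = -168$ ($g{\left(d \right)} = 6 \left(-28\right) = -168$)
$- g{\left(X \right)} = \left(-1\right) \left(-168\right) = 168$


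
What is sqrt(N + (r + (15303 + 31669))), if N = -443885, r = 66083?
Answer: I*sqrt(330830) ≈ 575.18*I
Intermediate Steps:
sqrt(N + (r + (15303 + 31669))) = sqrt(-443885 + (66083 + (15303 + 31669))) = sqrt(-443885 + (66083 + 46972)) = sqrt(-443885 + 113055) = sqrt(-330830) = I*sqrt(330830)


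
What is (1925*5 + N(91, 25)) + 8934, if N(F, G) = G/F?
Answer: 1688894/91 ≈ 18559.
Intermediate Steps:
(1925*5 + N(91, 25)) + 8934 = (1925*5 + 25/91) + 8934 = (9625 + 25*(1/91)) + 8934 = (9625 + 25/91) + 8934 = 875900/91 + 8934 = 1688894/91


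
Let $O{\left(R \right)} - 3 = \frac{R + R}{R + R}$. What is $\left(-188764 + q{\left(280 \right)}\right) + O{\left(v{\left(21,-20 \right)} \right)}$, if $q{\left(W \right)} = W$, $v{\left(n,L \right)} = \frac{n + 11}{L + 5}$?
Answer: $-188480$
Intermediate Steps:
$v{\left(n,L \right)} = \frac{11 + n}{5 + L}$
$O{\left(R \right)} = 4$ ($O{\left(R \right)} = 3 + \frac{R + R}{R + R} = 3 + \frac{2 R}{2 R} = 3 + 2 R \frac{1}{2 R} = 3 + 1 = 4$)
$\left(-188764 + q{\left(280 \right)}\right) + O{\left(v{\left(21,-20 \right)} \right)} = \left(-188764 + 280\right) + 4 = -188484 + 4 = -188480$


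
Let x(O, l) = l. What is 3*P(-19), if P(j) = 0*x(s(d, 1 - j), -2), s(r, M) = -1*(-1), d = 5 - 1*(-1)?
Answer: 0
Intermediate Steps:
d = 6 (d = 5 + 1 = 6)
s(r, M) = 1
P(j) = 0 (P(j) = 0*(-2) = 0)
3*P(-19) = 3*0 = 0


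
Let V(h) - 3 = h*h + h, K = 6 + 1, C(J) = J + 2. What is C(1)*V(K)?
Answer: 177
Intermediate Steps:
C(J) = 2 + J
K = 7
V(h) = 3 + h + h² (V(h) = 3 + (h*h + h) = 3 + (h² + h) = 3 + (h + h²) = 3 + h + h²)
C(1)*V(K) = (2 + 1)*(3 + 7 + 7²) = 3*(3 + 7 + 49) = 3*59 = 177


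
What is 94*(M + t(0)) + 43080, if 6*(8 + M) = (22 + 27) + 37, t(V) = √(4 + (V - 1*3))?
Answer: 131308/3 ≈ 43769.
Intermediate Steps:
t(V) = √(1 + V) (t(V) = √(4 + (V - 3)) = √(4 + (-3 + V)) = √(1 + V))
M = 19/3 (M = -8 + ((22 + 27) + 37)/6 = -8 + (49 + 37)/6 = -8 + (⅙)*86 = -8 + 43/3 = 19/3 ≈ 6.3333)
94*(M + t(0)) + 43080 = 94*(19/3 + √(1 + 0)) + 43080 = 94*(19/3 + √1) + 43080 = 94*(19/3 + 1) + 43080 = 94*(22/3) + 43080 = 2068/3 + 43080 = 131308/3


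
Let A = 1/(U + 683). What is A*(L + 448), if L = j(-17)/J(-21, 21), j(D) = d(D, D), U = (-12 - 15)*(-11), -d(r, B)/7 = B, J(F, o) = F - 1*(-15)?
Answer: 367/840 ≈ 0.43690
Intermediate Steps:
J(F, o) = 15 + F (J(F, o) = F + 15 = 15 + F)
d(r, B) = -7*B
U = 297 (U = -27*(-11) = 297)
A = 1/980 (A = 1/(297 + 683) = 1/980 ≈ 0.0010204)
j(D) = -7*D
L = -119/6 (L = (-7*(-17))/(15 - 21) = 119/(-6) = 119*(-1/6) = -119/6 ≈ -19.833)
A*(L + 448) = (-119/6 + 448)/980 = (1/980)*(2569/6) = 367/840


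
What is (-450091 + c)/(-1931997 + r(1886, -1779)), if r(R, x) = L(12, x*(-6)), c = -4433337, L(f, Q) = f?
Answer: 443948/175635 ≈ 2.5277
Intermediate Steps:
r(R, x) = 12
(-450091 + c)/(-1931997 + r(1886, -1779)) = (-450091 - 4433337)/(-1931997 + 12) = -4883428/(-1931985) = -4883428*(-1/1931985) = 443948/175635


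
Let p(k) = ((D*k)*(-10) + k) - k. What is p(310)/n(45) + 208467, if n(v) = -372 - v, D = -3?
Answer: 28973813/139 ≈ 2.0844e+5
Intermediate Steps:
p(k) = 30*k (p(k) = (-3*k*(-10) + k) - k = (30*k + k) - k = 31*k - k = 30*k)
p(310)/n(45) + 208467 = (30*310)/(-372 - 1*45) + 208467 = 9300/(-372 - 45) + 208467 = 9300/(-417) + 208467 = 9300*(-1/417) + 208467 = -3100/139 + 208467 = 28973813/139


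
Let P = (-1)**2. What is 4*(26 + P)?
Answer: 108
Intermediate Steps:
P = 1
4*(26 + P) = 4*(26 + 1) = 4*27 = 108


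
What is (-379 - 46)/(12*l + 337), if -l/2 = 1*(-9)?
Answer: -425/553 ≈ -0.76854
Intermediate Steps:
l = 18 (l = -2*(-9) = 18)
(-379 - 46)/(12*l + 337) = (-379 - 46)/(12*18 + 337) = -425/(216 + 337) = -425/553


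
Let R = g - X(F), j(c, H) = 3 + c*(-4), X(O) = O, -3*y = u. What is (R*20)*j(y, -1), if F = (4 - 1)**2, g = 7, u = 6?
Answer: -440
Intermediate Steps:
y = -2 (y = -1/3*6 = -2)
F = 9 (F = 3**2 = 9)
j(c, H) = 3 - 4*c
R = -2 (R = 7 - 1*9 = 7 - 9 = -2)
(R*20)*j(y, -1) = (-2*20)*(3 - 4*(-2)) = -40*(3 + 8) = -40*11 = -440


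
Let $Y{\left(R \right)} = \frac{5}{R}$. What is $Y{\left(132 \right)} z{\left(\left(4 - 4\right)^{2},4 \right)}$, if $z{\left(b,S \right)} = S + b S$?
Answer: $\frac{5}{33} \approx 0.15152$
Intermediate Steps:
$z{\left(b,S \right)} = S + S b$
$Y{\left(132 \right)} z{\left(\left(4 - 4\right)^{2},4 \right)} = \frac{5}{132} \cdot 4 \left(1 + \left(4 - 4\right)^{2}\right) = 5 \cdot \frac{1}{132} \cdot 4 \left(1 + 0^{2}\right) = \frac{5 \cdot 4 \left(1 + 0\right)}{132} = \frac{5 \cdot 4 \cdot 1}{132} = \frac{5}{132} \cdot 4 = \frac{5}{33}$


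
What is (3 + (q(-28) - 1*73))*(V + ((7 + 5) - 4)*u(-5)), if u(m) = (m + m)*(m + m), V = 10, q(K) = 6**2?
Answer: -27540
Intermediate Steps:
q(K) = 36
u(m) = 4*m**2 (u(m) = (2*m)*(2*m) = 4*m**2)
(3 + (q(-28) - 1*73))*(V + ((7 + 5) - 4)*u(-5)) = (3 + (36 - 1*73))*(10 + ((7 + 5) - 4)*(4*(-5)**2)) = (3 + (36 - 73))*(10 + (12 - 4)*(4*25)) = (3 - 37)*(10 + 8*100) = -34*(10 + 800) = -34*810 = -27540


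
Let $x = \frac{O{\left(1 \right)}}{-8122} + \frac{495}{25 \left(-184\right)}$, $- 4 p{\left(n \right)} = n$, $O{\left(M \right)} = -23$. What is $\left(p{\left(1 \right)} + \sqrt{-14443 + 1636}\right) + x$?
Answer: $- \frac{1325489}{3736120} + 3 i \sqrt{1423} \approx -0.35478 + 113.17 i$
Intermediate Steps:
$p{\left(n \right)} = - \frac{n}{4}$
$x = - \frac{391459}{3736120}$ ($x = - \frac{23}{-8122} + \frac{495}{25 \left(-184\right)} = \left(-23\right) \left(- \frac{1}{8122}\right) + \frac{495}{-4600} = \frac{23}{8122} + 495 \left(- \frac{1}{4600}\right) = \frac{23}{8122} - \frac{99}{920} = - \frac{391459}{3736120} \approx -0.10478$)
$\left(p{\left(1 \right)} + \sqrt{-14443 + 1636}\right) + x = \left(\left(- \frac{1}{4}\right) 1 + \sqrt{-14443 + 1636}\right) - \frac{391459}{3736120} = \left(- \frac{1}{4} + \sqrt{-12807}\right) - \frac{391459}{3736120} = \left(- \frac{1}{4} + 3 i \sqrt{1423}\right) - \frac{391459}{3736120} = - \frac{1325489}{3736120} + 3 i \sqrt{1423}$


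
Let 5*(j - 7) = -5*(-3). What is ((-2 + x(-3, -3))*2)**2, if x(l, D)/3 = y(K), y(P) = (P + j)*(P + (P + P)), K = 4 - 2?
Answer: 183184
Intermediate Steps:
j = 10 (j = 7 + (-5*(-3))/5 = 7 + (1/5)*15 = 7 + 3 = 10)
K = 2
y(P) = 3*P*(10 + P) (y(P) = (P + 10)*(P + (P + P)) = (10 + P)*(P + 2*P) = (10 + P)*(3*P) = 3*P*(10 + P))
x(l, D) = 216 (x(l, D) = 3*(3*2*(10 + 2)) = 3*(3*2*12) = 3*72 = 216)
((-2 + x(-3, -3))*2)**2 = ((-2 + 216)*2)**2 = (214*2)**2 = 428**2 = 183184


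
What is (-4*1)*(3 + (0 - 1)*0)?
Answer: -12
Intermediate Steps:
(-4*1)*(3 + (0 - 1)*0) = -4*(3 - 1*0) = -4*(3 + 0) = -4*3 = -12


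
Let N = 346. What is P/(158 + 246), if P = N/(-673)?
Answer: -173/135946 ≈ -0.0012726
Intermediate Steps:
P = -346/673 (P = 346/(-673) = 346*(-1/673) = -346/673 ≈ -0.51412)
P/(158 + 246) = -346/(673*(158 + 246)) = -346/673/404 = -346/673*1/404 = -173/135946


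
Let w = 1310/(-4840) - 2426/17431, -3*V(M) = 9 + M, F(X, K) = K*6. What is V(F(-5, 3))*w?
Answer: 31118805/8436604 ≈ 3.6885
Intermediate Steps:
F(X, K) = 6*K
V(M) = -3 - M/3 (V(M) = -(9 + M)/3 = -3 - M/3)
w = -3457645/8436604 (w = 1310*(-1/4840) - 2426*1/17431 = -131/484 - 2426/17431 = -3457645/8436604 ≈ -0.40984)
V(F(-5, 3))*w = (-3 - 2*3)*(-3457645/8436604) = (-3 - 1/3*18)*(-3457645/8436604) = (-3 - 6)*(-3457645/8436604) = -9*(-3457645/8436604) = 31118805/8436604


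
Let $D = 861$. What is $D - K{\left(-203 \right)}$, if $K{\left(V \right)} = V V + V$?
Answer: $-40145$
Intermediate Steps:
$K{\left(V \right)} = V + V^{2}$ ($K{\left(V \right)} = V^{2} + V = V + V^{2}$)
$D - K{\left(-203 \right)} = 861 - - 203 \left(1 - 203\right) = 861 - \left(-203\right) \left(-202\right) = 861 - 41006 = -40145$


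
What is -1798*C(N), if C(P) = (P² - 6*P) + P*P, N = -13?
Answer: -747968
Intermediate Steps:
C(P) = -6*P + 2*P² (C(P) = (P² - 6*P) + P² = -6*P + 2*P²)
-1798*C(N) = -3596*(-13)*(-3 - 13) = -3596*(-13)*(-16) = -1798*416 = -747968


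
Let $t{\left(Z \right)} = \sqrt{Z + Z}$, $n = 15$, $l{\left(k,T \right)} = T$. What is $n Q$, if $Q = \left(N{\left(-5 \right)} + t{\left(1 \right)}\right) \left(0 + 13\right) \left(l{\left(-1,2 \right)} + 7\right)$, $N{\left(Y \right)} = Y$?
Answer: $-8775 + 1755 \sqrt{2} \approx -6293.1$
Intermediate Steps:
$t{\left(Z \right)} = \sqrt{2} \sqrt{Z}$ ($t{\left(Z \right)} = \sqrt{2 Z} = \sqrt{2} \sqrt{Z}$)
$Q = -585 + 117 \sqrt{2}$ ($Q = \left(-5 + \sqrt{2} \sqrt{1}\right) \left(0 + 13\right) \left(2 + 7\right) = \left(-5 + \sqrt{2} \cdot 1\right) 13 \cdot 9 = \left(-5 + \sqrt{2}\right) 117 = -585 + 117 \sqrt{2} \approx -419.54$)
$n Q = 15 \left(-585 + 117 \sqrt{2}\right) = -8775 + 1755 \sqrt{2}$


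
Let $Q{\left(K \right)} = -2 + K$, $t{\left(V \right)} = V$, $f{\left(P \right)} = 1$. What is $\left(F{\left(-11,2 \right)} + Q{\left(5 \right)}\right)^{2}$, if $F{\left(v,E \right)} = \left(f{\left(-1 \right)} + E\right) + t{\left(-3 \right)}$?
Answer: $9$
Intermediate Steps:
$F{\left(v,E \right)} = -2 + E$ ($F{\left(v,E \right)} = \left(1 + E\right) - 3 = -2 + E$)
$\left(F{\left(-11,2 \right)} + Q{\left(5 \right)}\right)^{2} = \left(\left(-2 + 2\right) + \left(-2 + 5\right)\right)^{2} = \left(0 + 3\right)^{2} = 3^{2} = 9$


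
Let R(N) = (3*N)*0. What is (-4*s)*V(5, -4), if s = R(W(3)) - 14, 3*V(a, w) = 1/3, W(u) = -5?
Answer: 56/9 ≈ 6.2222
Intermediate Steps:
R(N) = 0
V(a, w) = ⅑ (V(a, w) = (⅓)/3 = (⅓)*(⅓) = ⅑)
s = -14 (s = 0 - 14 = -14)
(-4*s)*V(5, -4) = -4*(-14)*(⅑) = 56*(⅑) = 56/9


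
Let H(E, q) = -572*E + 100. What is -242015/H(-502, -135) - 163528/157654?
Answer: -42563534821/22642582788 ≈ -1.8798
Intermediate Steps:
H(E, q) = 100 - 572*E
-242015/H(-502, -135) - 163528/157654 = -242015/(100 - 572*(-502)) - 163528/157654 = -242015/(100 + 287144) - 163528*1/157654 = -242015/287244 - 81764/78827 = -42563534821/22642582788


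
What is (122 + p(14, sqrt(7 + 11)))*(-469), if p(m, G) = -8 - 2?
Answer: -52528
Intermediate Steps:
p(m, G) = -10
(122 + p(14, sqrt(7 + 11)))*(-469) = (122 - 10)*(-469) = 112*(-469) = -52528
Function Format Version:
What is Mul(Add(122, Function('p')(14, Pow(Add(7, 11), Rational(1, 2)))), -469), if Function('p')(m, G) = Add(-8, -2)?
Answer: -52528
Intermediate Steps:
Function('p')(m, G) = -10
Mul(Add(122, Function('p')(14, Pow(Add(7, 11), Rational(1, 2)))), -469) = Mul(Add(122, -10), -469) = Mul(112, -469) = -52528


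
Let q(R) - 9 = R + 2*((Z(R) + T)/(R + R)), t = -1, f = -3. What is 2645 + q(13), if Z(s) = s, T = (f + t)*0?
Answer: 2668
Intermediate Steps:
T = 0 (T = (-3 - 1)*0 = -4*0 = 0)
q(R) = 10 + R (q(R) = 9 + (R + 2*((R + 0)/(R + R))) = 9 + (R + 2*(R/((2*R)))) = 9 + (R + 2*(R*(1/(2*R)))) = 9 + (R + 2*(1/2)) = 9 + (R + 1) = 9 + (1 + R) = 10 + R)
2645 + q(13) = 2645 + (10 + 13) = 2645 + 23 = 2668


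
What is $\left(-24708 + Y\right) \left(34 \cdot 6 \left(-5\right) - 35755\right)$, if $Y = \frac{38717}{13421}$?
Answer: $\frac{12193389333025}{13421} \approx 9.0853 \cdot 10^{8}$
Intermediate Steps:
$Y = \frac{38717}{13421}$ ($Y = 38717 \cdot \frac{1}{13421} = \frac{38717}{13421} \approx 2.8848$)
$\left(-24708 + Y\right) \left(34 \cdot 6 \left(-5\right) - 35755\right) = \left(-24708 + \frac{38717}{13421}\right) \left(34 \cdot 6 \left(-5\right) - 35755\right) = - \frac{331567351 \left(204 \left(-5\right) - 35755\right)}{13421} = - \frac{331567351 \left(-1020 - 35755\right)}{13421} = \left(- \frac{331567351}{13421}\right) \left(-36775\right) = \frac{12193389333025}{13421}$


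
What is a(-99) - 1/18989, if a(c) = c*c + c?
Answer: 184231277/18989 ≈ 9702.0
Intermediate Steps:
a(c) = c + c**2 (a(c) = c**2 + c = c + c**2)
a(-99) - 1/18989 = -99*(1 - 99) - 1/18989 = -99*(-98) - 1*1/18989 = 9702 - 1/18989 = 184231277/18989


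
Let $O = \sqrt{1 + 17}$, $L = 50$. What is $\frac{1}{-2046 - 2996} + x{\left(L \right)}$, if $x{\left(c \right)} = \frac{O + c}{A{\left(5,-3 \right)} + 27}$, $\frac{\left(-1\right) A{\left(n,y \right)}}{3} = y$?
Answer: $\frac{31508}{22689} + \frac{\sqrt{2}}{12} \approx 1.5065$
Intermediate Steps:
$A{\left(n,y \right)} = - 3 y$
$O = 3 \sqrt{2}$ ($O = \sqrt{18} = 3 \sqrt{2} \approx 4.2426$)
$x{\left(c \right)} = \frac{\sqrt{2}}{12} + \frac{c}{36}$ ($x{\left(c \right)} = \frac{3 \sqrt{2} + c}{\left(-3\right) \left(-3\right) + 27} = \frac{c + 3 \sqrt{2}}{9 + 27} = \frac{c + 3 \sqrt{2}}{36} = \left(c + 3 \sqrt{2}\right) \frac{1}{36} = \frac{\sqrt{2}}{12} + \frac{c}{36}$)
$\frac{1}{-2046 - 2996} + x{\left(L \right)} = \frac{1}{-2046 - 2996} + \left(\frac{\sqrt{2}}{12} + \frac{1}{36} \cdot 50\right) = \frac{1}{-5042} + \left(\frac{\sqrt{2}}{12} + \frac{25}{18}\right) = - \frac{1}{5042} + \left(\frac{25}{18} + \frac{\sqrt{2}}{12}\right) = \frac{31508}{22689} + \frac{\sqrt{2}}{12}$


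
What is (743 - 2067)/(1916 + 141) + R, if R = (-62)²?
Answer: 7905784/2057 ≈ 3843.4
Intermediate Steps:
R = 3844
(743 - 2067)/(1916 + 141) + R = (743 - 2067)/(1916 + 141) + 3844 = -1324/2057 + 3844 = 7905784/2057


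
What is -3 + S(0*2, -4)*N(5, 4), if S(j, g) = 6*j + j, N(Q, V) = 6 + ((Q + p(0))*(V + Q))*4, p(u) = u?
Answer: -3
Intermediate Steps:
N(Q, V) = 6 + 4*Q*(Q + V) (N(Q, V) = 6 + ((Q + 0)*(V + Q))*4 = 6 + (Q*(Q + V))*4 = 6 + 4*Q*(Q + V))
S(j, g) = 7*j
-3 + S(0*2, -4)*N(5, 4) = -3 + (7*(0*2))*(6 + 4*5² + 4*5*4) = -3 + (7*0)*(6 + 4*25 + 80) = -3 + 0*(6 + 100 + 80) = -3 + 0*186 = -3 + 0 = -3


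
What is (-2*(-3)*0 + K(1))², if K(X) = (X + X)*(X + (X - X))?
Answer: 4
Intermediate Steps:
K(X) = 2*X² (K(X) = (2*X)*(X + 0) = (2*X)*X = 2*X²)
(-2*(-3)*0 + K(1))² = (-2*(-3)*0 + 2*1²)² = (6*0 + 2*1)² = (0 + 2)² = 2² = 4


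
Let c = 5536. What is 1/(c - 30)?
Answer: 1/5506 ≈ 0.00018162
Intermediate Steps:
1/(c - 30) = 1/(5536 - 30) = 1/5506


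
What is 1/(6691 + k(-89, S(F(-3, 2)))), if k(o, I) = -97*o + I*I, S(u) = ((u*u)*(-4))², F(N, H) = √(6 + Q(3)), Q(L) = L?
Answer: 1/1694940 ≈ 5.8999e-7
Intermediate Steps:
F(N, H) = 3 (F(N, H) = √(6 + 3) = √9 = 3)
S(u) = 16*u⁴ (S(u) = (u²*(-4))² = (-4*u²)² = 16*u⁴)
k(o, I) = I² - 97*o (k(o, I) = -97*o + I² = I² - 97*o)
1/(6691 + k(-89, S(F(-3, 2)))) = 1/(6691 + ((16*3⁴)² - 97*(-89))) = 1/(6691 + ((16*81)² + 8633)) = 1/(6691 + (1296² + 8633)) = 1/(6691 + (1679616 + 8633)) = 1/(6691 + 1688249) = 1/1694940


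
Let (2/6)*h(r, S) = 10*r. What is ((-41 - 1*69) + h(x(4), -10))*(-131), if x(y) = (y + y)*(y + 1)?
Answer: -142790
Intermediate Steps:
x(y) = 2*y*(1 + y) (x(y) = (2*y)*(1 + y) = 2*y*(1 + y))
h(r, S) = 30*r (h(r, S) = 3*(10*r) = 30*r)
((-41 - 1*69) + h(x(4), -10))*(-131) = ((-41 - 1*69) + 30*(2*4*(1 + 4)))*(-131) = ((-41 - 69) + 30*(2*4*5))*(-131) = (-110 + 30*40)*(-131) = (-110 + 1200)*(-131) = 1090*(-131) = -142790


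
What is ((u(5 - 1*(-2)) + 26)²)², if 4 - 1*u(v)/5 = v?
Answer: 14641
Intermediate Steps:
u(v) = 20 - 5*v
((u(5 - 1*(-2)) + 26)²)² = (((20 - 5*(5 - 1*(-2))) + 26)²)² = (((20 - 5*(5 + 2)) + 26)²)² = (((20 - 5*7) + 26)²)² = (((20 - 35) + 26)²)² = ((-15 + 26)²)² = (11²)² = 121² = 14641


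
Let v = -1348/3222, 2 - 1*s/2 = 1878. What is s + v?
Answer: -6045146/1611 ≈ -3752.4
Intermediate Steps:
s = -3752 (s = 4 - 2*1878 = 4 - 3756 = -3752)
v = -674/1611 (v = -1348*1/3222 = -674/1611 ≈ -0.41837)
s + v = -3752 - 674/1611 = -6045146/1611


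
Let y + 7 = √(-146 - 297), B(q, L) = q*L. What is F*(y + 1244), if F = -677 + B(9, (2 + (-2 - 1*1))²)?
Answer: -826316 - 668*I*√443 ≈ -8.2632e+5 - 14060.0*I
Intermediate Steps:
B(q, L) = L*q
F = -668 (F = -677 + (2 + (-2 - 1*1))²*9 = -677 + (2 + (-2 - 1))²*9 = -677 + (2 - 3)²*9 = -677 + (-1)²*9 = -677 + 1*9 = -677 + 9 = -668)
y = -7 + I*√443 (y = -7 + √(-146 - 297) = -7 + √(-443) = -7 + I*√443 ≈ -7.0 + 21.048*I)
F*(y + 1244) = -668*((-7 + I*√443) + 1244) = -668*(1237 + I*√443) = -826316 - 668*I*√443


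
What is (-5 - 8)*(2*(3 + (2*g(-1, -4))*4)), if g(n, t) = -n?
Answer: -286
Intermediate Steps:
(-5 - 8)*(2*(3 + (2*g(-1, -4))*4)) = (-5 - 8)*(2*(3 + (2*(-1*(-1)))*4)) = -26*(3 + (2*1)*4) = -26*(3 + 2*4) = -26*(3 + 8) = -26*11 = -13*22 = -286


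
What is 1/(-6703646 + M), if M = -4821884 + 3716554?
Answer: -1/7808976 ≈ -1.2806e-7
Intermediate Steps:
M = -1105330
1/(-6703646 + M) = 1/(-6703646 - 1105330) = 1/(-7808976) = -1/7808976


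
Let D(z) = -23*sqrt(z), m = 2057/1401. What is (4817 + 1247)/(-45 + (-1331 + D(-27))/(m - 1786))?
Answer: -559135077161327648/4080491763520053 - 162841962211696*I*sqrt(3)/1360163921173351 ≈ -137.03 - 0.20737*I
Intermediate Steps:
m = 2057/1401 (m = 2057*(1/1401) = 2057/1401 ≈ 1.4682)
(4817 + 1247)/(-45 + (-1331 + D(-27))/(m - 1786)) = (4817 + 1247)/(-45 + (-1331 - 69*I*sqrt(3))/(2057/1401 - 1786)) = 6064/(-45 + (-1331 - 69*I*sqrt(3))/(-2500129/1401)) = 6064/(-45 + (-1331 - 69*I*sqrt(3))*(-1401/2500129)) = 6064/(-45 + (1864731/2500129 + 96669*I*sqrt(3)/2500129)) = 6064/(-110641074/2500129 + 96669*I*sqrt(3)/2500129)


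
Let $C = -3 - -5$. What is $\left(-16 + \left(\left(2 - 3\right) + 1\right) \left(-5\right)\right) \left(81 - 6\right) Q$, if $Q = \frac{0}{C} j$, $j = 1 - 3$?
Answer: $0$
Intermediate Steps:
$C = 2$ ($C = -3 + 5 = 2$)
$j = -2$
$Q = 0$ ($Q = \frac{0}{2} \left(-2\right) = 0 \cdot \frac{1}{2} \left(-2\right) = 0 \left(-2\right) = 0$)
$\left(-16 + \left(\left(2 - 3\right) + 1\right) \left(-5\right)\right) \left(81 - 6\right) Q = \left(-16 + \left(\left(2 - 3\right) + 1\right) \left(-5\right)\right) \left(81 - 6\right) 0 = \left(-16 + \left(-1 + 1\right) \left(-5\right)\right) 75 \cdot 0 = \left(-16 + 0 \left(-5\right)\right) 75 \cdot 0 = \left(-16 + 0\right) 75 \cdot 0 = \left(-16\right) 75 \cdot 0 = \left(-1200\right) 0 = 0$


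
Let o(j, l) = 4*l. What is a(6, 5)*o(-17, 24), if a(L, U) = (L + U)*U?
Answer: 5280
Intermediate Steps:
a(L, U) = U*(L + U)
a(6, 5)*o(-17, 24) = (5*(6 + 5))*(4*24) = (5*11)*96 = 55*96 = 5280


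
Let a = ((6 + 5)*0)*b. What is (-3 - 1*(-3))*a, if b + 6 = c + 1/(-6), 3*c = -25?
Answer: 0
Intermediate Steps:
c = -25/3 (c = (⅓)*(-25) = -25/3 ≈ -8.3333)
b = -29/2 (b = -6 + (-25/3 + 1/(-6)) = -6 + (-25/3 - ⅙) = -6 - 17/2 = -29/2 ≈ -14.500)
a = 0 (a = ((6 + 5)*0)*(-29/2) = (11*0)*(-29/2) = 0*(-29/2) = 0)
(-3 - 1*(-3))*a = (-3 - 1*(-3))*0 = (-3 + 3)*0 = 0*0 = 0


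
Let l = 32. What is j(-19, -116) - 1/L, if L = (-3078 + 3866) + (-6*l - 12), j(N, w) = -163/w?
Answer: 23769/16936 ≈ 1.4035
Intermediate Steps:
L = 584 (L = (-3078 + 3866) + (-6*32 - 12) = 788 + (-192 - 12) = 788 - 204 = 584)
j(-19, -116) - 1/L = -163/(-116) - 1/584 = -163*(-1/116) - 1*1/584 = 163/116 - 1/584 = 23769/16936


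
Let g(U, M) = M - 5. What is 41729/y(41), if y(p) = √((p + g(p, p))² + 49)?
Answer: 41729*√122/854 ≈ 539.71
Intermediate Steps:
g(U, M) = -5 + M
y(p) = √(49 + (-5 + 2*p)²) (y(p) = √((p + (-5 + p))² + 49) = √((-5 + 2*p)² + 49) = √(49 + (-5 + 2*p)²))
41729/y(41) = 41729/(√(49 + (-5 + 2*41)²)) = 41729/(√(49 + (-5 + 82)²)) = 41729/(√(49 + 77²)) = 41729/(√(49 + 5929)) = 41729/(√5978) = 41729/((7*√122)) = 41729*(√122/854) = 41729*√122/854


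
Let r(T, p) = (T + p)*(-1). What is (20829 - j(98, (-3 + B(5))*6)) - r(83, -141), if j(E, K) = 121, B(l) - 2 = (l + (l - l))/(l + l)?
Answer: 20650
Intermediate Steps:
r(T, p) = -T - p
B(l) = 5/2 (B(l) = 2 + (l + (l - l))/(l + l) = 2 + (l + 0)/((2*l)) = 2 + l*(1/(2*l)) = 2 + ½ = 5/2)
(20829 - j(98, (-3 + B(5))*6)) - r(83, -141) = (20829 - 1*121) - (-1*83 - 1*(-141)) = (20829 - 121) - (-83 + 141) = 20708 - 1*58 = 20708 - 58 = 20650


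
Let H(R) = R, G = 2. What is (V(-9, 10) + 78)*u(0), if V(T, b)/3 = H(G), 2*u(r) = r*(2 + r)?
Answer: 0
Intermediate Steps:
u(r) = r*(2 + r)/2 (u(r) = (r*(2 + r))/2 = r*(2 + r)/2)
V(T, b) = 6 (V(T, b) = 3*2 = 6)
(V(-9, 10) + 78)*u(0) = (6 + 78)*((½)*0*(2 + 0)) = 84*((½)*0*2) = 84*0 = 0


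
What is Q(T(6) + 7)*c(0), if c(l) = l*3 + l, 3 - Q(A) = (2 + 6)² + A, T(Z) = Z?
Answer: 0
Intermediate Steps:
Q(A) = -61 - A (Q(A) = 3 - ((2 + 6)² + A) = 3 - (8² + A) = 3 - (64 + A) = 3 + (-64 - A) = -61 - A)
c(l) = 4*l (c(l) = 3*l + l = 4*l)
Q(T(6) + 7)*c(0) = (-61 - (6 + 7))*(4*0) = (-61 - 1*13)*0 = (-61 - 13)*0 = -74*0 = 0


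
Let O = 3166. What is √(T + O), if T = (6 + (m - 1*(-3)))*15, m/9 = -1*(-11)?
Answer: √4786 ≈ 69.181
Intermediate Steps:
m = 99 (m = 9*(-1*(-11)) = 9*11 = 99)
T = 1620 (T = (6 + (99 - 1*(-3)))*15 = (6 + (99 + 3))*15 = (6 + 102)*15 = 108*15 = 1620)
√(T + O) = √(1620 + 3166) = √4786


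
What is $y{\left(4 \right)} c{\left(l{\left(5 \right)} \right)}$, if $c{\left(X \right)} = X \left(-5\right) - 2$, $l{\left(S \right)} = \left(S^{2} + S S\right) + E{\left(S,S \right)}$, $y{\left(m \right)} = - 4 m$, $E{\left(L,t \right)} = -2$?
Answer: $3872$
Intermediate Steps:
$l{\left(S \right)} = -2 + 2 S^{2}$ ($l{\left(S \right)} = \left(S^{2} + S S\right) - 2 = \left(S^{2} + S^{2}\right) - 2 = 2 S^{2} - 2 = -2 + 2 S^{2}$)
$c{\left(X \right)} = -2 - 5 X$ ($c{\left(X \right)} = - 5 X - 2 = -2 - 5 X$)
$y{\left(4 \right)} c{\left(l{\left(5 \right)} \right)} = \left(-4\right) 4 \left(-2 - 5 \left(-2 + 2 \cdot 5^{2}\right)\right) = - 16 \left(-2 - 5 \left(-2 + 2 \cdot 25\right)\right) = - 16 \left(-2 - 5 \left(-2 + 50\right)\right) = - 16 \left(-2 - 240\right) = \left(-16\right) \left(-242\right) = 3872$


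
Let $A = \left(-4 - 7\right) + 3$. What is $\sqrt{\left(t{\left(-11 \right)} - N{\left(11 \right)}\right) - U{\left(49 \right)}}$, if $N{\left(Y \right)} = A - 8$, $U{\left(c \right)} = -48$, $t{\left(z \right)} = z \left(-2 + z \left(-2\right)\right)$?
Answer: $2 i \sqrt{39} \approx 12.49 i$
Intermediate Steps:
$A = -8$ ($A = -11 + 3 = -8$)
$t{\left(z \right)} = z \left(-2 - 2 z\right)$
$N{\left(Y \right)} = -16$ ($N{\left(Y \right)} = -8 - 8 = -16$)
$\sqrt{\left(t{\left(-11 \right)} - N{\left(11 \right)}\right) - U{\left(49 \right)}} = \sqrt{\left(\left(-2\right) \left(-11\right) \left(1 - 11\right) - -16\right) - -48} = \sqrt{\left(\left(-2\right) \left(-11\right) \left(-10\right) + 16\right) + 48} = \sqrt{\left(-220 + 16\right) + 48} = \sqrt{-204 + 48} = \sqrt{-156} = 2 i \sqrt{39}$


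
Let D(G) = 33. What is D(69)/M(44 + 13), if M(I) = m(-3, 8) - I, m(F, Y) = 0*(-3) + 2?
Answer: -3/5 ≈ -0.60000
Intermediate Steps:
m(F, Y) = 2 (m(F, Y) = 0 + 2 = 2)
M(I) = 2 - I
D(69)/M(44 + 13) = 33/(2 - (44 + 13)) = 33/(2 - 1*57) = 33/(2 - 57) = 33/(-55) = 33*(-1/55) = -3/5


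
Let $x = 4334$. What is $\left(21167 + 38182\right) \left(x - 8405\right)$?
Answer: $-241609779$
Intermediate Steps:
$\left(21167 + 38182\right) \left(x - 8405\right) = \left(21167 + 38182\right) \left(4334 - 8405\right) = 59349 \left(-4071\right) = -241609779$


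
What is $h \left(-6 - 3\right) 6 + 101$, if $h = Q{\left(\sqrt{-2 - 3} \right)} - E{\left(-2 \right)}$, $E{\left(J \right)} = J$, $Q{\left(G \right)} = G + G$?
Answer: $-7 - 108 i \sqrt{5} \approx -7.0 - 241.5 i$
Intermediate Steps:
$Q{\left(G \right)} = 2 G$
$h = 2 + 2 i \sqrt{5}$ ($h = 2 \sqrt{-2 - 3} - -2 = 2 \sqrt{-5} + 2 = 2 i \sqrt{5} + 2 = 2 + 2 i \sqrt{5} \approx 2.0 + 4.4721 i$)
$h \left(-6 - 3\right) 6 + 101 = \left(2 + 2 i \sqrt{5}\right) \left(-6 - 3\right) 6 + 101 = \left(2 + 2 i \sqrt{5}\right) \left(\left(-9\right) 6\right) + 101 = \left(2 + 2 i \sqrt{5}\right) \left(-54\right) + 101 = \left(-108 - 108 i \sqrt{5}\right) + 101 = -7 - 108 i \sqrt{5}$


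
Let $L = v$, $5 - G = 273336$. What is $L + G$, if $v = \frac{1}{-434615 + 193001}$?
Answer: $- \frac{66040596235}{241614} \approx -2.7333 \cdot 10^{5}$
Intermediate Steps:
$G = -273331$ ($G = 5 - 273336 = -273331$)
$v = - \frac{1}{241614}$ ($v = \frac{1}{-241614} = - \frac{1}{241614} \approx -4.1388 \cdot 10^{-6}$)
$L = - \frac{1}{241614} \approx -4.1388 \cdot 10^{-6}$
$L + G = - \frac{1}{241614} - 273331 = - \frac{66040596235}{241614}$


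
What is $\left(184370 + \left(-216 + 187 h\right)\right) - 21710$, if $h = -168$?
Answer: $131028$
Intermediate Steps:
$\left(184370 + \left(-216 + 187 h\right)\right) - 21710 = \left(184370 + \left(-216 + 187 \left(-168\right)\right)\right) - 21710 = \left(184370 - 31632\right) - 21710 = 152738 - 21710 = 131028$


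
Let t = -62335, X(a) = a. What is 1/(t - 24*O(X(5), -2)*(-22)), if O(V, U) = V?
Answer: -1/59695 ≈ -1.6752e-5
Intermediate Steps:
1/(t - 24*O(X(5), -2)*(-22)) = 1/(-62335 - 24*5*(-22)) = 1/(-62335 - 120*(-22)) = 1/(-62335 + 2640) = 1/(-59695) = -1/59695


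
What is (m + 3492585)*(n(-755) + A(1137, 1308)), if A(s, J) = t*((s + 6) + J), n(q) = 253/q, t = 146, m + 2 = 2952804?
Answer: 1741372616400599/755 ≈ 2.3065e+12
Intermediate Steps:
m = 2952802 (m = -2 + 2952804 = 2952802)
A(s, J) = 876 + 146*J + 146*s (A(s, J) = 146*((s + 6) + J) = 146*((6 + s) + J) = 146*(6 + J + s) = 876 + 146*J + 146*s)
(m + 3492585)*(n(-755) + A(1137, 1308)) = (2952802 + 3492585)*(253/(-755) + (876 + 146*1308 + 146*1137)) = 6445387*(253*(-1/755) + (876 + 190968 + 166002)) = 6445387*(-253/755 + 357846) = 6445387*(270173477/755) = 1741372616400599/755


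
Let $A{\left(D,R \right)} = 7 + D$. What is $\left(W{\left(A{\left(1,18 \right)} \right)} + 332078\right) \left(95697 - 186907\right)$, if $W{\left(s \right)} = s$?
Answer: $-30289564060$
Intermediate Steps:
$\left(W{\left(A{\left(1,18 \right)} \right)} + 332078\right) \left(95697 - 186907\right) = \left(\left(7 + 1\right) + 332078\right) \left(95697 - 186907\right) = \left(8 + 332078\right) \left(-91210\right) = 332086 \left(-91210\right) = -30289564060$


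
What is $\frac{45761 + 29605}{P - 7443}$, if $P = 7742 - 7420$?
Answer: $- \frac{75366}{7121} \approx -10.584$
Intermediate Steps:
$P = 322$
$\frac{45761 + 29605}{P - 7443} = \frac{45761 + 29605}{322 - 7443} = \frac{75366}{-7121} = 75366 \left(- \frac{1}{7121}\right) = - \frac{75366}{7121}$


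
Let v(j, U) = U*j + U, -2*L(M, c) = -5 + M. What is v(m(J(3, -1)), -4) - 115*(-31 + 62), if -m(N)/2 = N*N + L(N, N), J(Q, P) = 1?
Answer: -3545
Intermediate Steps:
L(M, c) = 5/2 - M/2 (L(M, c) = -(-5 + M)/2 = 5/2 - M/2)
m(N) = -5 + N - 2*N**2 (m(N) = -2*(N*N + (5/2 - N/2)) = -2*(N**2 + (5/2 - N/2)) = -2*(5/2 + N**2 - N/2) = -5 + N - 2*N**2)
v(j, U) = U + U*j
v(m(J(3, -1)), -4) - 115*(-31 + 62) = -4*(1 + (-5 + 1 - 2*1**2)) - 115*(-31 + 62) = -4*(1 + (-5 + 1 - 2*1)) - 115*31 = -4*(1 + (-5 + 1 - 2)) - 3565 = -4*(1 - 6) - 3565 = -4*(-5) - 3565 = 20 - 3565 = -3545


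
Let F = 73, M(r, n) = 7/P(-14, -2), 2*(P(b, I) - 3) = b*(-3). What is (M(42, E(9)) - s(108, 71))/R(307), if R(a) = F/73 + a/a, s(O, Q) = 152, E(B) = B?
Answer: -3641/48 ≈ -75.854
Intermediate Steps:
P(b, I) = 3 - 3*b/2 (P(b, I) = 3 + (b*(-3))/2 = 3 + (-3*b)/2 = 3 - 3*b/2)
M(r, n) = 7/24 (M(r, n) = 7/(3 - 3/2*(-14)) = 7/(3 + 21) = 7/24)
R(a) = 2 (R(a) = 73/73 + a/a = 73*(1/73) + 1 = 1 + 1 = 2)
(M(42, E(9)) - s(108, 71))/R(307) = (7/24 - 1*152)/2 = (7/24 - 152)*(½) = -3641/24*½ = -3641/48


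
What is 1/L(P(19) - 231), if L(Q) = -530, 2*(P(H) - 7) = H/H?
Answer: -1/530 ≈ -0.0018868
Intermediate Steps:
P(H) = 15/2 (P(H) = 7 + (H/H)/2 = 7 + (½)*1 = 7 + ½ = 15/2)
1/L(P(19) - 231) = 1/(-530) = -1/530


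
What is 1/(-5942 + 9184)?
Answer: 1/3242 ≈ 0.00030845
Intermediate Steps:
1/(-5942 + 9184) = 1/3242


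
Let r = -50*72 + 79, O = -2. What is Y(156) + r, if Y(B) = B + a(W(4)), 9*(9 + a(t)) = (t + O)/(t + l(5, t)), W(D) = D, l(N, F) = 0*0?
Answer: -60731/18 ≈ -3373.9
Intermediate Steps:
l(N, F) = 0
a(t) = -9 + (-2 + t)/(9*t) (a(t) = -9 + ((t - 2)/(t + 0))/9 = -9 + ((-2 + t)/t)/9 = -9 + (-2 + t)/(9*t))
Y(B) = -161/18 + B (Y(B) = B + (2/9)*(-1 - 40*4)/4 = B + (2/9)*(¼)*(-1 - 160) = B + (2/9)*(¼)*(-161) = B - 161/18 = -161/18 + B)
r = -3521 (r = -3600 + 79 = -3521)
Y(156) + r = (-161/18 + 156) - 3521 = 2647/18 - 3521 = -60731/18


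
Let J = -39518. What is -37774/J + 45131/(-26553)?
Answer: -390236918/524660727 ≈ -0.74379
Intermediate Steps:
-37774/J + 45131/(-26553) = -37774/(-39518) + 45131/(-26553) = -37774*(-1/39518) + 45131*(-1/26553) = 18887/19759 - 45131/26553 = -390236918/524660727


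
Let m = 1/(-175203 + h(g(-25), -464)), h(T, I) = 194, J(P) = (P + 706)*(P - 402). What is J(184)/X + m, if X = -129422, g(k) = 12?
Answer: 16977558379/11325007399 ≈ 1.4991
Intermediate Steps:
J(P) = (-402 + P)*(706 + P) (J(P) = (706 + P)*(-402 + P) = (-402 + P)*(706 + P))
m = -1/175009 (m = 1/(-175203 + 194) = 1/(-175009) = -1/175009 ≈ -5.7140e-6)
J(184)/X + m = (-283812 + 184**2 + 304*184)/(-129422) - 1/175009 = (-283812 + 33856 + 55936)*(-1/129422) - 1/175009 = -194020*(-1/129422) - 1/175009 = 97010/64711 - 1/175009 = 16977558379/11325007399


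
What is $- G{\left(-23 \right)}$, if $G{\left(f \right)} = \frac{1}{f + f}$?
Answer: $\frac{1}{46} \approx 0.021739$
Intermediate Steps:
$G{\left(f \right)} = \frac{1}{2 f}$
$- G{\left(-23 \right)} = - \frac{1}{2 \left(-23\right)} = - \frac{-1}{2 \cdot 23} = \left(-1\right) \left(- \frac{1}{46}\right) = \frac{1}{46}$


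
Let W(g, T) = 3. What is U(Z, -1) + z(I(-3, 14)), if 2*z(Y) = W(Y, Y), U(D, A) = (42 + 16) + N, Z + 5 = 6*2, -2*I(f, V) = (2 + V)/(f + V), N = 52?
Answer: 223/2 ≈ 111.50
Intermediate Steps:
I(f, V) = -(2 + V)/(2*(V + f)) (I(f, V) = -(2 + V)/(2*(f + V)) = -(2 + V)/(2*(V + f)))
Z = 7 (Z = -5 + 6*2 = -5 + 12 = 7)
U(D, A) = 110 (U(D, A) = (42 + 16) + 52 = 58 + 52 = 110)
z(Y) = 3/2 (z(Y) = (1/2)*3 = 3/2)
U(Z, -1) + z(I(-3, 14)) = 110 + 3/2 = 223/2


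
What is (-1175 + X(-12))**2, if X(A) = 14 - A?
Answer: 1320201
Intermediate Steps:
(-1175 + X(-12))**2 = (-1175 + (14 - 1*(-12)))**2 = (-1175 + (14 + 12))**2 = (-1175 + 26)**2 = (-1149)**2 = 1320201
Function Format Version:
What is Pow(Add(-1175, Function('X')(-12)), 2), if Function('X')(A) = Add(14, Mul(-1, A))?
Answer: 1320201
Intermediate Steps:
Pow(Add(-1175, Function('X')(-12)), 2) = Pow(Add(-1175, Add(14, Mul(-1, -12))), 2) = Pow(Add(-1175, Add(14, 12)), 2) = Pow(Add(-1175, 26), 2) = Pow(-1149, 2) = 1320201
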